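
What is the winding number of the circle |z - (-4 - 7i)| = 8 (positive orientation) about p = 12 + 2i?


Step 1: Center c = (-4, -7), radius = 8
Step 2: |p - c|^2 = 16^2 + 9^2 = 337
Step 3: r^2 = 64
Step 4: |p-c| > r so winding number = 0

0


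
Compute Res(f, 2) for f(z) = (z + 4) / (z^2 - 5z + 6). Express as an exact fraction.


Step 1: Q(z) = z^2 - 5z + 6 = (z - 2)(z - 3)
Step 2: Q'(z) = 2z - 5
Step 3: Q'(2) = -1, P(2) = 6
Step 4: Res = P(2)/Q'(2) = 6/(-1) = -6

-6


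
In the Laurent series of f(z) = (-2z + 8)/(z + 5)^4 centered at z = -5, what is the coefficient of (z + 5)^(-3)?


Step 1: Write the numerator in powers of (z + 5): -2z + 8 = -2(z + 5) + (-2*(-5) + 8) = -2(z + 5) + 18
Step 2: Divide by (z + 5)^4: f(z) = 18(z + 5)^(-4) - 2(z + 5)^(-3)
Step 3: This finite sum is the Laurent series of f about z = -5.
Step 4: Coefficient of (z + 5)^(-3) = coefficient of (z + 5) in the re-centred numerator = -2

-2


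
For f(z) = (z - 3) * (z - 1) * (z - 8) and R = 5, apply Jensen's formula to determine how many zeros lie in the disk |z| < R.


Jensen's formula: (1/2pi)*integral log|f(Re^it)|dt = log|f(0)| + sum_{|a_k|<R} log(R/|a_k|)
Step 1: f(0) = (-3) * (-1) * (-8) = -24
Step 2: log|f(0)| = log|3| + log|1| + log|8| = 3.1781
Step 3: Zeros inside |z| < 5: 3, 1
Step 4: Jensen sum = log(5/3) + log(5/1) = 2.1203
Step 5: n(R) = number of terms in the Jensen sum = count of zeros inside |z| < 5 = 2

2


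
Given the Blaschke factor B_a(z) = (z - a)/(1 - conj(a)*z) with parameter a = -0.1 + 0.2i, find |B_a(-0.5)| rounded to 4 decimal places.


Step 1: Numerator z0 - a = -0.5 - (-0.1 + 0.2i) = -0.4 - 0.2i
Step 2: Denominator 1 - conj(a)*z0 = 1 - (-0.1 - 0.2i)*(-0.5) = 0.95 - 0.1i
Step 3: |z0 - a|^2 = (-0.4)^2 + (-0.2)^2 = 0.2; |1 - conj(a)*z0|^2 = 0.95^2 + (-0.1)^2 = 0.9125
Step 4: |B_a(-0.5)| = sqrt(0.2 / 0.9125) = sqrt(0.219178)
Step 5: = 0.4682

0.4682


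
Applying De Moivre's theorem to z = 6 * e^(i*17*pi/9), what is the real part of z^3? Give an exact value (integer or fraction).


Step 1: By De Moivre's theorem, z^3 = 6^3 * e^(i*3*17*pi/9) = 216 * (cos(17*pi/3) + i*sin(17*pi/3))
Step 2: |z|^3 = 6^3 = 216
Step 3: Reduce the angle mod 2*pi: 17*pi/3 - 4*pi = 5*pi/3
Step 4: cos(5*pi/3) = 1/2
Step 5: Re(z^3) = 216 * 1/2 = 108

108


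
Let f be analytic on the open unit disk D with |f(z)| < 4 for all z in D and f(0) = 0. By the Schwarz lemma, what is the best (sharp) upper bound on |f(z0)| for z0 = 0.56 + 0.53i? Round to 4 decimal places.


Step 1: g = f/4 maps D -> D with g(0) = 0, so by the Schwarz lemma |g(z)| <= |z|, i.e. |f(z)| <= 4|z|; this is sharp (f(z) = 4z).
Step 2: |z0|^2 = 0.56^2 + 0.53^2 = 0.5945
Step 3: |z0| = sqrt(0.5945) = 0.771038
Step 4: Best bound = 4 * |z0| = 4 * 0.771038 = 3.0842

3.0842


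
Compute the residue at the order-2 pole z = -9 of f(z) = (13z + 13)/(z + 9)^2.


Step 1: Pole of order 2 at z = -9
Step 2: Res = lim d/dz [(z + 9)^2 * f(z)] as z -> -9
Step 3: (z + 9)^2 * f(z) = 13z + 13
Step 4: d/dz[13z + 13] = 13

13


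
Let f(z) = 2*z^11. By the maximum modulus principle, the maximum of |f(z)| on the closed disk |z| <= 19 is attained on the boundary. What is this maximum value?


Step 1: On |z| = 19, |f(z)| = 2 * |z|^11 = 2 * 19^11
Step 2: By maximum modulus principle, maximum is on boundary.
Step 3: Maximum = 2 * 116490258898219 = 232980517796438

232980517796438


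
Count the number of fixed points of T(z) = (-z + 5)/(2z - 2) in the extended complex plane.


Step 1: Fixed points satisfy T(z) = z
Step 2: 2z^2 - z - 5 = 0
Step 3: Discriminant = (-1)^2 - 4*2*(-5) = 41
Step 4: Number of fixed points = 2

2


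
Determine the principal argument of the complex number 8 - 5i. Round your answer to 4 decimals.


Step 1: z = 8 - 5i
Step 2: arg(z) = atan2(-5, 8)
Step 3: arg(z) = -0.5586

-0.5586


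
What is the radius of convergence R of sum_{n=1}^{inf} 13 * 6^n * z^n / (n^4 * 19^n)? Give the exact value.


Step 1: General term a_n = 13 * 6^n / (n^4 * 19^n)
Step 2: By the root test, |a_n|^(1/n) = 13^(1/n) * 6 / (n^(4/n) * 19) -> 6/19 as n -> infinity (since 13^(1/n) -> 1 and n^(4/n) -> 1)
Step 3: R = 1/lim|a_n|^(1/n) = 19/6

19/6


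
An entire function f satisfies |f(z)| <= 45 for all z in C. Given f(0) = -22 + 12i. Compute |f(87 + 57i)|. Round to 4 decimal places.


Step 1: By Liouville's theorem, a bounded entire function is constant.
Step 2: f(z) = f(0) = -22 + 12i for all z.
Step 3: |f(w)| = |-22 + 12i| = sqrt(484 + 144)
Step 4: = 25.0599

25.0599


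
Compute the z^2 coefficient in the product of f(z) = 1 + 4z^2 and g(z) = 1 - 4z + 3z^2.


Step 1: z^2 term in f*g comes from: (1)*(3z^2) + (0)*(-4z) + (4z^2)*(1)
Step 2: = 3 + 0 + 4
Step 3: = 7

7


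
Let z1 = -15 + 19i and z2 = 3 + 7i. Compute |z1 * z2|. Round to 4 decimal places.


Step 1: |z1| = sqrt((-15)^2 + 19^2) = sqrt(586)
Step 2: |z2| = sqrt(3^2 + 7^2) = sqrt(58)
Step 3: |z1*z2| = |z1|*|z2| = sqrt(586) * sqrt(58) = sqrt(586 * 58) = sqrt(33988)
Step 4: = 184.3583

184.3583


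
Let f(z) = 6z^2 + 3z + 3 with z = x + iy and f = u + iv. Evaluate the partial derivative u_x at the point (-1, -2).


Step 1: f(z) = 6(x+iy)^2 + 3(x+iy) + 3
Step 2: u = 6(x^2 - y^2) + 3x + 3
Step 3: u_x = 12x + 3
Step 4: At (-1, -2): u_x = -12 + 3 = -9

-9


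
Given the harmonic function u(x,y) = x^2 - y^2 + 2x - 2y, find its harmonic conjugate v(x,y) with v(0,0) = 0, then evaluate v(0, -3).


Step 1: v_x = -u_y = 2y + 2
Step 2: v_y = u_x = 2x + 2
Step 3: v = 2xy + 2x + 2y + C
Step 4: v(0,0) = 0 => C = 0
Step 5: v(0, -3) = -6

-6


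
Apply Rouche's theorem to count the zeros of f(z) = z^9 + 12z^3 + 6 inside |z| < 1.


Step 1: On |z| = 1 the three terms have sizes |z^9| = 1^9 = 1, |12z^3| = 12*1^3 = 12, |6| = 6
Step 2: The dominant term is g(z) = 12z^3; let h(z) = z^9 + 6 so f = g + h
Step 3: On |z| = 1: |g| = 12 and |h| <= 1 + 6 = 7
Step 4: Since 12 > 7, |h| < |g| on |z| = 1, so by Rouche f has the same number of zeros as g inside |z| < 1
Step 5: g(z) = 12z^3 has 3 zeros (at the origin, multiplicity 3) inside |z| < 1. Answer = 3

3


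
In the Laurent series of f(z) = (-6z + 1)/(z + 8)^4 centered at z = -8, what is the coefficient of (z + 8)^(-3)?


Step 1: Write the numerator in powers of (z + 8): -6z + 1 = -6(z + 8) + (-6*(-8) + 1) = -6(z + 8) + 49
Step 2: Divide by (z + 8)^4: f(z) = 49(z + 8)^(-4) - 6(z + 8)^(-3)
Step 3: This finite sum is the Laurent series of f about z = -8.
Step 4: Coefficient of (z + 8)^(-3) = coefficient of (z + 8) in the re-centred numerator = -6

-6


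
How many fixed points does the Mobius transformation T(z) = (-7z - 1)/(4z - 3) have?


Step 1: Fixed points satisfy T(z) = z
Step 2: 4z^2 + 4z + 1 = 0
Step 3: Discriminant = 4^2 - 4*4*1 = 0
Step 4: Number of fixed points = 1

1


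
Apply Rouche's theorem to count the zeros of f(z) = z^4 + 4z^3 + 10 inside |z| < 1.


Step 1: On |z| = 1 the three terms have sizes |z^4| = 1^4 = 1, |4z^3| = 4*1^3 = 4, |10| = 10
Step 2: The dominant term is g(z) = 10; let h(z) = z^4 + 4z^3 so f = g + h
Step 3: On |z| = 1: |g| = 10 and |h| <= 1 + 4 = 5
Step 4: Since 10 > 5, |h| < |g| on |z| = 1, so by Rouche f has the same number of zeros as g inside |z| < 1
Step 5: g(z) = 10 is a nonzero constant with no zeros inside |z| < 1. Answer = 0

0


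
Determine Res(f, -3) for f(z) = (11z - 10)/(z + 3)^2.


Step 1: Pole of order 2 at z = -3
Step 2: Res = lim d/dz [(z + 3)^2 * f(z)] as z -> -3
Step 3: (z + 3)^2 * f(z) = 11z - 10
Step 4: d/dz[11z - 10] = 11

11


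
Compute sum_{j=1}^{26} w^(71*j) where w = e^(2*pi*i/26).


Step 1: The sum sum_{j=1}^{n} w^(k*j) equals n if n | k, else 0.
Step 2: Here n = 26, k = 71
Step 3: Does n divide k? 26 | 71 -> False
Step 4: Sum = 0

0


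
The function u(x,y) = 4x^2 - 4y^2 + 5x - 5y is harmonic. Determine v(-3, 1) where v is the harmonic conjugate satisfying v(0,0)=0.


Step 1: v_x = -u_y = 8y + 5
Step 2: v_y = u_x = 8x + 5
Step 3: v = 8xy + 5x + 5y + C
Step 4: v(0,0) = 0 => C = 0
Step 5: v(-3, 1) = -34

-34


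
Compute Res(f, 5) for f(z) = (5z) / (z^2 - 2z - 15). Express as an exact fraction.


Step 1: Q(z) = z^2 - 2z - 15 = (z - 5)(z + 3)
Step 2: Q'(z) = 2z - 2
Step 3: Q'(5) = 8, P(5) = 25
Step 4: Res = P(5)/Q'(5) = 25/8 = 25/8

25/8


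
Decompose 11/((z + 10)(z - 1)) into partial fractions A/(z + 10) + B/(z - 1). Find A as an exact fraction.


Step 1: Multiply both sides by (z + 10) and set z = -10
Step 2: A = 11 / (-10 - 1)
Step 3: A = 11 / (-11)
Step 4: A = -1

-1


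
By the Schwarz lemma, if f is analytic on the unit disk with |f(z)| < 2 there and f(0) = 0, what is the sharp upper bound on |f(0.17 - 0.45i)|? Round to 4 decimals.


Step 1: g = f/2 maps D -> D with g(0) = 0, so by the Schwarz lemma |g(z)| <= |z|, i.e. |f(z)| <= 2|z|; this is sharp (f(z) = 2z).
Step 2: |z0|^2 = 0.17^2 + (-0.45)^2 = 0.2314
Step 3: |z0| = sqrt(0.2314) = 0.481041
Step 4: Best bound = 2 * |z0| = 2 * 0.481041 = 0.9621

0.9621


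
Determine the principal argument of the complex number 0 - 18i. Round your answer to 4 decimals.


Step 1: z = 0 - 18i
Step 2: arg(z) = atan2(-18, 0)
Step 3: arg(z) = -1.5708

-1.5708


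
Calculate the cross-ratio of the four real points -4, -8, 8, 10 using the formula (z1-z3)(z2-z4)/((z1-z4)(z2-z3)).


Step 1: (z1-z3)(z2-z4) = (-12) * (-18) = 216
Step 2: (z1-z4)(z2-z3) = (-14) * (-16) = 224
Step 3: Cross-ratio = 216/224 = 27/28

27/28


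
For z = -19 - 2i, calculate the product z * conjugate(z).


Step 1: conj(z) = -19 + 2i
Step 2: z * conj(z) = (-19)^2 + (-2)^2
Step 3: = 361 + 4 = 365

365


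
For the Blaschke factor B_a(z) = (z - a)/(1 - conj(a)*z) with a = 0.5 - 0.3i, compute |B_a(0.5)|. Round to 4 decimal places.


Step 1: Numerator z0 - a = 0.5 - (0.5 - 0.3i) = 0 + 0.3i
Step 2: Denominator 1 - conj(a)*z0 = 1 - (0.5 + 0.3i)*0.5 = 0.75 - 0.15i
Step 3: |z0 - a|^2 = 0^2 + 0.3^2 = 0.09; |1 - conj(a)*z0|^2 = 0.75^2 + (-0.15)^2 = 0.585
Step 4: |B_a(0.5)| = sqrt(0.09 / 0.585) = sqrt(0.153846)
Step 5: = 0.3922

0.3922


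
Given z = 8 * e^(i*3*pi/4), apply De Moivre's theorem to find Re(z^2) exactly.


Step 1: By De Moivre's theorem, z^2 = 8^2 * e^(i*2*3*pi/4) = 64 * (cos(3*pi/2) + i*sin(3*pi/2))
Step 2: |z|^2 = 8^2 = 64
Step 3: The angle 3*pi/2 already lies in [0, 2*pi)
Step 4: cos(3*pi/2) = 0
Step 5: Re(z^2) = 64 * 0 = 0

0


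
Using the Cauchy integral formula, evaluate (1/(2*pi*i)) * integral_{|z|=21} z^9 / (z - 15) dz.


Step 1: f(z) = z^9, a = 15 is inside |z| = 21
Step 2: By Cauchy integral formula: (1/(2pi*i)) * integral = f(a)
Step 3: f(15) = 15^9 = 38443359375

38443359375


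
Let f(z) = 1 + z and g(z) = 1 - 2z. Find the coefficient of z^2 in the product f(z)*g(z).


Step 1: z^2 term in f*g comes from: (1)*(0) + (z)*(-2z) + (0)*(1)
Step 2: = 0 - 2 + 0
Step 3: = -2

-2


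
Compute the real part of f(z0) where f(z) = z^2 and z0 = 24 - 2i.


Step 1: z0 = 24 - 2i
Step 2: z0^2 = 24^2 - (-2)^2 - 96i
Step 3: real part = 576 - 4 = 572

572


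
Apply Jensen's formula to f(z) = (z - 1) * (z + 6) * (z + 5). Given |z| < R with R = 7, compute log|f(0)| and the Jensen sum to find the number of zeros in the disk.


Jensen's formula: (1/2pi)*integral log|f(Re^it)|dt = log|f(0)| + sum_{|a_k|<R} log(R/|a_k|)
Step 1: f(0) = (-1) * 6 * 5 = -30
Step 2: log|f(0)| = log|1| + log|-6| + log|-5| = 3.4012
Step 3: Zeros inside |z| < 7: 1, -6, -5
Step 4: Jensen sum = log(7/1) + log(7/6) + log(7/5) = 2.4365
Step 5: n(R) = number of terms in the Jensen sum = count of zeros inside |z| < 7 = 3

3


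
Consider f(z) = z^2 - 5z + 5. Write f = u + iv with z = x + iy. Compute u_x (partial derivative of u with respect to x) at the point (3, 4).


Step 1: f(z) = (x+iy)^2 - 5(x+iy) + 5
Step 2: u = (x^2 - y^2) - 5x + 5
Step 3: u_x = 2x - 5
Step 4: At (3, 4): u_x = 6 - 5 = 1

1


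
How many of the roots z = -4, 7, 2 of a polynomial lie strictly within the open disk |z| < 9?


Step 1: Check each root:
  z = -4: |-4| = 4 < 9
  z = 7: |7| = 7 < 9
  z = 2: |2| = 2 < 9
Step 2: Count = 3

3


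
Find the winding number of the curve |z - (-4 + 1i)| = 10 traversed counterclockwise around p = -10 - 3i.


Step 1: Center c = (-4, 1), radius = 10
Step 2: |p - c|^2 = (-6)^2 + (-4)^2 = 52
Step 3: r^2 = 100
Step 4: |p-c| < r so winding number = 1

1


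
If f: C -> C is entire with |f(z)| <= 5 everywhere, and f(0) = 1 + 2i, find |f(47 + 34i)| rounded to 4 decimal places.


Step 1: By Liouville's theorem, a bounded entire function is constant.
Step 2: f(z) = f(0) = 1 + 2i for all z.
Step 3: |f(w)| = |1 + 2i| = sqrt(1 + 4)
Step 4: = 2.2361

2.2361


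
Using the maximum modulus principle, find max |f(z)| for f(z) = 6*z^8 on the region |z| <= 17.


Step 1: On |z| = 17, |f(z)| = 6 * |z|^8 = 6 * 17^8
Step 2: By maximum modulus principle, maximum is on boundary.
Step 3: Maximum = 6 * 6975757441 = 41854544646

41854544646


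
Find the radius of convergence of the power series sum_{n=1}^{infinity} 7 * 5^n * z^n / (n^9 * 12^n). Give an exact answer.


Step 1: General term a_n = 7 * 5^n / (n^9 * 12^n)
Step 2: By the root test, |a_n|^(1/n) = 7^(1/n) * 5 / (n^(9/n) * 12) -> 5/12 as n -> infinity (since 7^(1/n) -> 1 and n^(9/n) -> 1)
Step 3: R = 1/lim|a_n|^(1/n) = 12/5

12/5


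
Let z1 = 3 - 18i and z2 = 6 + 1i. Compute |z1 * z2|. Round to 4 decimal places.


Step 1: |z1| = sqrt(3^2 + (-18)^2) = sqrt(333)
Step 2: |z2| = sqrt(6^2 + 1^2) = sqrt(37)
Step 3: |z1*z2| = |z1|*|z2| = sqrt(333) * sqrt(37) = sqrt(333 * 37) = sqrt(12321)
Step 4: = 111.0

111.0


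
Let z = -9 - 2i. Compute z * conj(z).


Step 1: conj(z) = -9 + 2i
Step 2: z * conj(z) = (-9)^2 + (-2)^2
Step 3: = 81 + 4 = 85

85


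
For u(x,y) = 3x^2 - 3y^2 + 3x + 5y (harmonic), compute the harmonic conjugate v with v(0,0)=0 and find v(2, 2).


Step 1: v_x = -u_y = 6y - 5
Step 2: v_y = u_x = 6x + 3
Step 3: v = 6xy - 5x + 3y + C
Step 4: v(0,0) = 0 => C = 0
Step 5: v(2, 2) = 20

20


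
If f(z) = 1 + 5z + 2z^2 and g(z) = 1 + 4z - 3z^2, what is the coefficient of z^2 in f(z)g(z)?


Step 1: z^2 term in f*g comes from: (1)*(-3z^2) + (5z)*(4z) + (2z^2)*(1)
Step 2: = -3 + 20 + 2
Step 3: = 19

19


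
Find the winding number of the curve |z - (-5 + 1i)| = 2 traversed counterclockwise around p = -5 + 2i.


Step 1: Center c = (-5, 1), radius = 2
Step 2: |p - c|^2 = 0^2 + 1^2 = 1
Step 3: r^2 = 4
Step 4: |p-c| < r so winding number = 1

1


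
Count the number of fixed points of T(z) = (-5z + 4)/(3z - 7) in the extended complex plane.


Step 1: Fixed points satisfy T(z) = z
Step 2: 3z^2 - 2z - 4 = 0
Step 3: Discriminant = (-2)^2 - 4*3*(-4) = 52
Step 4: Number of fixed points = 2

2


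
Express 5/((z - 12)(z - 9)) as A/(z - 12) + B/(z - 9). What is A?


Step 1: Multiply both sides by (z - 12) and set z = 12
Step 2: A = 5 / (12 - 9)
Step 3: A = 5 / 3
Step 4: A = 5/3

5/3


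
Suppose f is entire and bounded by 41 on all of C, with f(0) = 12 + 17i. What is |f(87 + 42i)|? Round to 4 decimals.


Step 1: By Liouville's theorem, a bounded entire function is constant.
Step 2: f(z) = f(0) = 12 + 17i for all z.
Step 3: |f(w)| = |12 + 17i| = sqrt(144 + 289)
Step 4: = 20.8087

20.8087


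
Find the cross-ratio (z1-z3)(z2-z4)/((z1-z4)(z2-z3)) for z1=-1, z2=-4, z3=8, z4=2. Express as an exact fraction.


Step 1: (z1-z3)(z2-z4) = (-9) * (-6) = 54
Step 2: (z1-z4)(z2-z3) = (-3) * (-12) = 36
Step 3: Cross-ratio = 54/36 = 3/2

3/2


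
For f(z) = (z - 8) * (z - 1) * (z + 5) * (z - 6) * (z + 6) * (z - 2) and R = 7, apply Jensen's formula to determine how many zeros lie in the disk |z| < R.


Jensen's formula: (1/2pi)*integral log|f(Re^it)|dt = log|f(0)| + sum_{|a_k|<R} log(R/|a_k|)
Step 1: f(0) = (-8) * (-1) * 5 * (-6) * 6 * (-2) = 2880
Step 2: log|f(0)| = log|8| + log|1| + log|-5| + log|6| + log|-6| + log|2| = 7.9655
Step 3: Zeros inside |z| < 7: 1, -5, 6, -6, 2
Step 4: Jensen sum = log(7/1) + log(7/5) + log(7/6) + log(7/6) + log(7/2) = 3.8434
Step 5: n(R) = number of terms in the Jensen sum = count of zeros inside |z| < 7 = 5

5


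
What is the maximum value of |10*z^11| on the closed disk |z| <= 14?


Step 1: On |z| = 14, |f(z)| = 10 * |z|^11 = 10 * 14^11
Step 2: By maximum modulus principle, maximum is on boundary.
Step 3: Maximum = 10 * 4049565169664 = 40495651696640

40495651696640


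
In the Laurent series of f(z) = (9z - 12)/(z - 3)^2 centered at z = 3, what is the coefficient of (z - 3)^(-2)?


Step 1: Write the numerator in powers of (z - 3): 9z - 12 = 9(z - 3) + (9*3 - 12) = 9(z - 3) + 15
Step 2: Divide by (z - 3)^2: f(z) = 15(z - 3)^(-2) + 9(z - 3)^(-1)
Step 3: This finite sum is the Laurent series of f about z = 3.
Step 4: Coefficient of (z - 3)^(-2) = 9*3 - 12 = 15

15


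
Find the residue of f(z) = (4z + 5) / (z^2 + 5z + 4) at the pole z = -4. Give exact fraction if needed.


Step 1: Q(z) = z^2 + 5z + 4 = (z + 4)(z + 1)
Step 2: Q'(z) = 2z + 5
Step 3: Q'(-4) = -3, P(-4) = -11
Step 4: Res = P(-4)/Q'(-4) = -11/(-3) = 11/3

11/3


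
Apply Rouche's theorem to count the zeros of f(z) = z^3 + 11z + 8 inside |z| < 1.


Step 1: On |z| = 1 the three terms have sizes |z^3| = 1^3 = 1, |11z| = 11*1 = 11, |8| = 8
Step 2: The dominant term is g(z) = 11z; let h(z) = z^3 + 8 so f = g + h
Step 3: On |z| = 1: |g| = 11 and |h| <= 1 + 8 = 9
Step 4: Since 11 > 9, |h| < |g| on |z| = 1, so by Rouche f has the same number of zeros as g inside |z| < 1
Step 5: g(z) = 11z has 1 zero (at the origin, multiplicity 1) inside |z| < 1. Answer = 1

1


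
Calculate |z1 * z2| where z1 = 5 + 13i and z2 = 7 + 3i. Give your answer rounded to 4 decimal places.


Step 1: |z1| = sqrt(5^2 + 13^2) = sqrt(194)
Step 2: |z2| = sqrt(7^2 + 3^2) = sqrt(58)
Step 3: |z1*z2| = |z1|*|z2| = sqrt(194) * sqrt(58) = sqrt(194 * 58) = sqrt(11252)
Step 4: = 106.0754

106.0754


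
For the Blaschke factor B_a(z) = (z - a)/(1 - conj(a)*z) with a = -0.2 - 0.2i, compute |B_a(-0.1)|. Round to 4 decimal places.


Step 1: Numerator z0 - a = -0.1 - (-0.2 - 0.2i) = 0.1 + 0.2i
Step 2: Denominator 1 - conj(a)*z0 = 1 - (-0.2 + 0.2i)*(-0.1) = 0.98 + 0.02i
Step 3: |z0 - a|^2 = 0.1^2 + 0.2^2 = 0.05; |1 - conj(a)*z0|^2 = 0.98^2 + 0.02^2 = 0.9608
Step 4: |B_a(-0.1)| = sqrt(0.05 / 0.9608) = sqrt(0.05204)
Step 5: = 0.2281

0.2281


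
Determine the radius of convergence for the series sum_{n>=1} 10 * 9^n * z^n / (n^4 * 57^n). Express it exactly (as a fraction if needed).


Step 1: General term a_n = 10 * 9^n / (n^4 * 57^n)
Step 2: By the root test, |a_n|^(1/n) = 10^(1/n) * 9 / (n^(4/n) * 57) -> 9/57 as n -> infinity (since 10^(1/n) -> 1 and n^(4/n) -> 1)
Step 3: R = 1/lim|a_n|^(1/n) = 57/9 = 19/3

19/3


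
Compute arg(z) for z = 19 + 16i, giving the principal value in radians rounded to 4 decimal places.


Step 1: z = 19 + 16i
Step 2: arg(z) = atan2(16, 19)
Step 3: arg(z) = 0.6999

0.6999


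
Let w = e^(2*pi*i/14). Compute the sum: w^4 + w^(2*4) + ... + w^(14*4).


Step 1: The sum sum_{j=1}^{n} w^(k*j) equals n if n | k, else 0.
Step 2: Here n = 14, k = 4
Step 3: Does n divide k? 14 | 4 -> False
Step 4: Sum = 0

0


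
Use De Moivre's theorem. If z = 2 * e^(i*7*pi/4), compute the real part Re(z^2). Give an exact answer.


Step 1: By De Moivre's theorem, z^2 = 2^2 * e^(i*2*7*pi/4) = 4 * (cos(7*pi/2) + i*sin(7*pi/2))
Step 2: |z|^2 = 2^2 = 4
Step 3: Reduce the angle mod 2*pi: 7*pi/2 - 2*pi = 3*pi/2
Step 4: cos(3*pi/2) = 0
Step 5: Re(z^2) = 4 * 0 = 0

0


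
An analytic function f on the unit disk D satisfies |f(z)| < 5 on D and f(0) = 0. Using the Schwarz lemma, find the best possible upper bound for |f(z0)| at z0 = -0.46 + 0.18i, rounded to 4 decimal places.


Step 1: g = f/5 maps D -> D with g(0) = 0, so by the Schwarz lemma |g(z)| <= |z|, i.e. |f(z)| <= 5|z|; this is sharp (f(z) = 5z).
Step 2: |z0|^2 = (-0.46)^2 + 0.18^2 = 0.244
Step 3: |z0| = sqrt(0.244) = 0.493964
Step 4: Best bound = 5 * |z0| = 5 * 0.493964 = 2.4698

2.4698


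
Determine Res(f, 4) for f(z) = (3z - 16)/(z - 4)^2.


Step 1: Pole of order 2 at z = 4
Step 2: Res = lim d/dz [(z - 4)^2 * f(z)] as z -> 4
Step 3: (z - 4)^2 * f(z) = 3z - 16
Step 4: d/dz[3z - 16] = 3

3


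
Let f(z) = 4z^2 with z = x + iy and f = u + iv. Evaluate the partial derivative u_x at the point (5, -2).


Step 1: f(z) = 4(x+iy)^2 + 0
Step 2: u = 4(x^2 - y^2) + 0
Step 3: u_x = 8x + 0
Step 4: At (5, -2): u_x = 40 + 0 = 40

40


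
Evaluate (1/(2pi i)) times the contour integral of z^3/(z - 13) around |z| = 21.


Step 1: f(z) = z^3, a = 13 is inside |z| = 21
Step 2: By Cauchy integral formula: (1/(2pi*i)) * integral = f(a)
Step 3: f(13) = 13^3 = 2197

2197


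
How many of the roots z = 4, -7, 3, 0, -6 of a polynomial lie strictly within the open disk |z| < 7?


Step 1: Check each root:
  z = 4: |4| = 4 < 7
  z = -7: |-7| = 7 >= 7
  z = 3: |3| = 3 < 7
  z = 0: |0| = 0 < 7
  z = -6: |-6| = 6 < 7
Step 2: Count = 4

4


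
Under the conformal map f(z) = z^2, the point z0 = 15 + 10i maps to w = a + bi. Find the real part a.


Step 1: z0 = 15 + 10i
Step 2: z0^2 = 15^2 - 10^2 + 300i
Step 3: real part = 225 - 100 = 125

125


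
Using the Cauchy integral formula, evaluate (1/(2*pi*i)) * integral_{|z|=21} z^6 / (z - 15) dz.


Step 1: f(z) = z^6, a = 15 is inside |z| = 21
Step 2: By Cauchy integral formula: (1/(2pi*i)) * integral = f(a)
Step 3: f(15) = 15^6 = 11390625

11390625


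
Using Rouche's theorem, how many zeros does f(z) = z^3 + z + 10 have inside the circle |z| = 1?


Step 1: On |z| = 1 the three terms have sizes |z^3| = 1^3 = 1, |z| = 1, |10| = 10
Step 2: The dominant term is g(z) = 10; let h(z) = z^3 + z so f = g + h
Step 3: On |z| = 1: |g| = 10 and |h| <= 1 + 1 = 2
Step 4: Since 10 > 2, |h| < |g| on |z| = 1, so by Rouche f has the same number of zeros as g inside |z| < 1
Step 5: g(z) = 10 is a nonzero constant with no zeros inside |z| < 1. Answer = 0

0


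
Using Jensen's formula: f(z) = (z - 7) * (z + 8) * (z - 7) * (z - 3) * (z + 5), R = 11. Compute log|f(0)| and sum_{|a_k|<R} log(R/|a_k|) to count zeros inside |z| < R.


Jensen's formula: (1/2pi)*integral log|f(Re^it)|dt = log|f(0)| + sum_{|a_k|<R} log(R/|a_k|)
Step 1: f(0) = (-7) * 8 * (-7) * (-3) * 5 = -5880
Step 2: log|f(0)| = log|7| + log|-8| + log|7| + log|3| + log|-5| = 8.6793
Step 3: Zeros inside |z| < 11: 7, -8, 7, 3, -5
Step 4: Jensen sum = log(11/7) + log(11/8) + log(11/7) + log(11/3) + log(11/5) = 3.3102
Step 5: n(R) = number of terms in the Jensen sum = count of zeros inside |z| < 11 = 5

5


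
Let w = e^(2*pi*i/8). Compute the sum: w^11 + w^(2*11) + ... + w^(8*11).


Step 1: The sum sum_{j=1}^{n} w^(k*j) equals n if n | k, else 0.
Step 2: Here n = 8, k = 11
Step 3: Does n divide k? 8 | 11 -> False
Step 4: Sum = 0

0


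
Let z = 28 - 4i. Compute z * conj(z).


Step 1: conj(z) = 28 + 4i
Step 2: z * conj(z) = 28^2 + (-4)^2
Step 3: = 784 + 16 = 800

800


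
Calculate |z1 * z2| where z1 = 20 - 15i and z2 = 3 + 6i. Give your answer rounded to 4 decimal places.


Step 1: |z1| = sqrt(20^2 + (-15)^2) = sqrt(625)
Step 2: |z2| = sqrt(3^2 + 6^2) = sqrt(45)
Step 3: |z1*z2| = |z1|*|z2| = sqrt(625) * sqrt(45) = sqrt(625 * 45) = sqrt(28125)
Step 4: = 167.7051

167.7051


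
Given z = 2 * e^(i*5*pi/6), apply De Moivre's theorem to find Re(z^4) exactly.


Step 1: By De Moivre's theorem, z^4 = 2^4 * e^(i*4*5*pi/6) = 16 * (cos(10*pi/3) + i*sin(10*pi/3))
Step 2: |z|^4 = 2^4 = 16
Step 3: Reduce the angle mod 2*pi: 10*pi/3 - 2*pi = 4*pi/3
Step 4: cos(4*pi/3) = -1/2
Step 5: Re(z^4) = 16 * (-1/2) = -8

-8


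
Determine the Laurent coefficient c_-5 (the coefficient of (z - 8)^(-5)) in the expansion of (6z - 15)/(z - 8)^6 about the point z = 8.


Step 1: Write the numerator in powers of (z - 8): 6z - 15 = 6(z - 8) + (6*8 - 15) = 6(z - 8) + 33
Step 2: Divide by (z - 8)^6: f(z) = 33(z - 8)^(-6) + 6(z - 8)^(-5)
Step 3: This finite sum is the Laurent series of f about z = 8.
Step 4: Coefficient of (z - 8)^(-5) = coefficient of (z - 8) in the re-centred numerator = 6

6


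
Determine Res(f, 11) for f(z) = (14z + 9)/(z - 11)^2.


Step 1: Pole of order 2 at z = 11
Step 2: Res = lim d/dz [(z - 11)^2 * f(z)] as z -> 11
Step 3: (z - 11)^2 * f(z) = 14z + 9
Step 4: d/dz[14z + 9] = 14

14


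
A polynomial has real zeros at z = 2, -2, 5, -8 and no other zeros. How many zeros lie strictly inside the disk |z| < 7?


Step 1: Check each root:
  z = 2: |2| = 2 < 7
  z = -2: |-2| = 2 < 7
  z = 5: |5| = 5 < 7
  z = -8: |-8| = 8 >= 7
Step 2: Count = 3

3


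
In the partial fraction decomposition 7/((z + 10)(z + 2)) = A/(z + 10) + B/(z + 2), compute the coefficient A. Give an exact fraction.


Step 1: Multiply both sides by (z + 10) and set z = -10
Step 2: A = 7 / (-10 + 2)
Step 3: A = 7 / (-8)
Step 4: A = -7/8

-7/8


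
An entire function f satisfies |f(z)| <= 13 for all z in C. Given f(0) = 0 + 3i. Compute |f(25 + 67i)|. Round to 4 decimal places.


Step 1: By Liouville's theorem, a bounded entire function is constant.
Step 2: f(z) = f(0) = 0 + 3i for all z.
Step 3: |f(w)| = |0 + 3i| = sqrt(0 + 9)
Step 4: = 3.0

3.0


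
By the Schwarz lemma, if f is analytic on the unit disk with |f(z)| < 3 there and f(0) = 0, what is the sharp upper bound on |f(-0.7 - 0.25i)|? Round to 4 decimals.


Step 1: g = f/3 maps D -> D with g(0) = 0, so by the Schwarz lemma |g(z)| <= |z|, i.e. |f(z)| <= 3|z|; this is sharp (f(z) = 3z).
Step 2: |z0|^2 = (-0.7)^2 + (-0.25)^2 = 0.5525
Step 3: |z0| = sqrt(0.5525) = 0.743303
Step 4: Best bound = 3 * |z0| = 3 * 0.743303 = 2.2299

2.2299


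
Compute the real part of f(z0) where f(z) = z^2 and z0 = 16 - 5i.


Step 1: z0 = 16 - 5i
Step 2: z0^2 = 16^2 - (-5)^2 - 160i
Step 3: real part = 256 - 25 = 231

231


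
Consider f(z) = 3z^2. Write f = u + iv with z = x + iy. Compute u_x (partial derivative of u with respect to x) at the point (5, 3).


Step 1: f(z) = 3(x+iy)^2 + 0
Step 2: u = 3(x^2 - y^2) + 0
Step 3: u_x = 6x + 0
Step 4: At (5, 3): u_x = 30 + 0 = 30

30


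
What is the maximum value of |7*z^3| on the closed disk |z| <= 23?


Step 1: On |z| = 23, |f(z)| = 7 * |z|^3 = 7 * 23^3
Step 2: By maximum modulus principle, maximum is on boundary.
Step 3: Maximum = 7 * 12167 = 85169

85169


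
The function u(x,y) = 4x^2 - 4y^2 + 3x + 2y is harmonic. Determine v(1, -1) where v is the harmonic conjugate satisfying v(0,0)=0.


Step 1: v_x = -u_y = 8y - 2
Step 2: v_y = u_x = 8x + 3
Step 3: v = 8xy - 2x + 3y + C
Step 4: v(0,0) = 0 => C = 0
Step 5: v(1, -1) = -13

-13


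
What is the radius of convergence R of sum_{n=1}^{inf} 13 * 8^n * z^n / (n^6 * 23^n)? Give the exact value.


Step 1: General term a_n = 13 * 8^n / (n^6 * 23^n)
Step 2: By the root test, |a_n|^(1/n) = 13^(1/n) * 8 / (n^(6/n) * 23) -> 8/23 as n -> infinity (since 13^(1/n) -> 1 and n^(6/n) -> 1)
Step 3: R = 1/lim|a_n|^(1/n) = 23/8

23/8


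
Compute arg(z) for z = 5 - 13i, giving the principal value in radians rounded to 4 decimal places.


Step 1: z = 5 - 13i
Step 2: arg(z) = atan2(-13, 5)
Step 3: arg(z) = -1.2036

-1.2036


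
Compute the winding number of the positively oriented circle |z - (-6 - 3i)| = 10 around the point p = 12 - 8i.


Step 1: Center c = (-6, -3), radius = 10
Step 2: |p - c|^2 = 18^2 + (-5)^2 = 349
Step 3: r^2 = 100
Step 4: |p-c| > r so winding number = 0

0


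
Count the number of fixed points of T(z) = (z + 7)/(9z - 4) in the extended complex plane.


Step 1: Fixed points satisfy T(z) = z
Step 2: 9z^2 - 5z - 7 = 0
Step 3: Discriminant = (-5)^2 - 4*9*(-7) = 277
Step 4: Number of fixed points = 2

2


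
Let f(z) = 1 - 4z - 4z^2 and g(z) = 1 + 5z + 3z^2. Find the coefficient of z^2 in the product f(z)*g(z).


Step 1: z^2 term in f*g comes from: (1)*(3z^2) + (-4z)*(5z) + (-4z^2)*(1)
Step 2: = 3 - 20 - 4
Step 3: = -21

-21


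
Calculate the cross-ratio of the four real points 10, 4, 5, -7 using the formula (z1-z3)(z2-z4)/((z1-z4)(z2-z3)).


Step 1: (z1-z3)(z2-z4) = 5 * 11 = 55
Step 2: (z1-z4)(z2-z3) = 17 * (-1) = -17
Step 3: Cross-ratio = -55/17 = -55/17

-55/17


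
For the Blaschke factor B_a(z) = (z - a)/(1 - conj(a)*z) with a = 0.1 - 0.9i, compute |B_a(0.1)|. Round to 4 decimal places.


Step 1: Numerator z0 - a = 0.1 - (0.1 - 0.9i) = 0 + 0.9i
Step 2: Denominator 1 - conj(a)*z0 = 1 - (0.1 + 0.9i)*0.1 = 0.99 - 0.09i
Step 3: |z0 - a|^2 = 0^2 + 0.9^2 = 0.81; |1 - conj(a)*z0|^2 = 0.99^2 + (-0.09)^2 = 0.9882
Step 4: |B_a(0.1)| = sqrt(0.81 / 0.9882) = sqrt(0.819672)
Step 5: = 0.9054

0.9054


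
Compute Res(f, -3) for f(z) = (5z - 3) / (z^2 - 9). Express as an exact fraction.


Step 1: Q(z) = z^2 - 9 = (z + 3)(z - 3)
Step 2: Q'(z) = 2z
Step 3: Q'(-3) = -6, P(-3) = -18
Step 4: Res = P(-3)/Q'(-3) = -18/(-6) = 3

3


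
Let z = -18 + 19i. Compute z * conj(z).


Step 1: conj(z) = -18 - 19i
Step 2: z * conj(z) = (-18)^2 + 19^2
Step 3: = 324 + 361 = 685

685


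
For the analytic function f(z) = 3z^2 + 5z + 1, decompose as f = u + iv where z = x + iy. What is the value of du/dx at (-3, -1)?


Step 1: f(z) = 3(x+iy)^2 + 5(x+iy) + 1
Step 2: u = 3(x^2 - y^2) + 5x + 1
Step 3: u_x = 6x + 5
Step 4: At (-3, -1): u_x = -18 + 5 = -13

-13


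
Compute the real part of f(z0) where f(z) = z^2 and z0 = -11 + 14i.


Step 1: z0 = -11 + 14i
Step 2: z0^2 = (-11)^2 - 14^2 - 308i
Step 3: real part = 121 - 196 = -75

-75


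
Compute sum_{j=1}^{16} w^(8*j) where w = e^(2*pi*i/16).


Step 1: The sum sum_{j=1}^{n} w^(k*j) equals n if n | k, else 0.
Step 2: Here n = 16, k = 8
Step 3: Does n divide k? 16 | 8 -> False
Step 4: Sum = 0

0


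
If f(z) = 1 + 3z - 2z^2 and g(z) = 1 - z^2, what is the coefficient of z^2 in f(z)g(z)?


Step 1: z^2 term in f*g comes from: (1)*(-z^2) + (3z)*(0) + (-2z^2)*(1)
Step 2: = -1 + 0 - 2
Step 3: = -3

-3


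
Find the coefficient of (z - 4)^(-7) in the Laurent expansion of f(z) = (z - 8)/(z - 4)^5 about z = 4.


Step 1: Write the numerator in powers of (z - 4): z - 8 = (z - 4) + (1*4 - 8) = (z - 4) - 4
Step 2: Divide by (z - 4)^5: f(z) = -4(z - 4)^(-5) + (z - 4)^(-4)
Step 3: This finite sum is the Laurent series of f about z = 4.
Step 4: Only the powers -5 and -4 appear, so the coefficient of (z - 4)^(-7) = 0

0


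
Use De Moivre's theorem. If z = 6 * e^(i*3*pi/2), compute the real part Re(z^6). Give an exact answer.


Step 1: By De Moivre's theorem, z^6 = 6^6 * e^(i*6*3*pi/2) = 46656 * (cos(9*pi) + i*sin(9*pi))
Step 2: |z|^6 = 6^6 = 46656
Step 3: Reduce the angle mod 2*pi: 9*pi - 8*pi = pi
Step 4: cos(pi) = -1
Step 5: Re(z^6) = 46656 * (-1) = -46656

-46656


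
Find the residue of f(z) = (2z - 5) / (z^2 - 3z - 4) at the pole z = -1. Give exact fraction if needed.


Step 1: Q(z) = z^2 - 3z - 4 = (z + 1)(z - 4)
Step 2: Q'(z) = 2z - 3
Step 3: Q'(-1) = -5, P(-1) = -7
Step 4: Res = P(-1)/Q'(-1) = -7/(-5) = 7/5

7/5


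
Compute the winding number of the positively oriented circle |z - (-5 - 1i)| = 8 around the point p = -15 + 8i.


Step 1: Center c = (-5, -1), radius = 8
Step 2: |p - c|^2 = (-10)^2 + 9^2 = 181
Step 3: r^2 = 64
Step 4: |p-c| > r so winding number = 0

0


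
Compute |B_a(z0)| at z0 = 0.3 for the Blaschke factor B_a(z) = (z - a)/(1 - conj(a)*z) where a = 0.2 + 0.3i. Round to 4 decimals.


Step 1: Numerator z0 - a = 0.3 - (0.2 + 0.3i) = 0.1 - 0.3i
Step 2: Denominator 1 - conj(a)*z0 = 1 - (0.2 - 0.3i)*0.3 = 0.94 + 0.09i
Step 3: |z0 - a|^2 = 0.1^2 + (-0.3)^2 = 0.1; |1 - conj(a)*z0|^2 = 0.94^2 + 0.09^2 = 0.8917
Step 4: |B_a(0.3)| = sqrt(0.1 / 0.8917) = sqrt(0.112145)
Step 5: = 0.3349

0.3349


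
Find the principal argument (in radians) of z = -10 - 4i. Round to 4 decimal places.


Step 1: z = -10 - 4i
Step 2: arg(z) = atan2(-4, -10)
Step 3: arg(z) = -2.7611

-2.7611


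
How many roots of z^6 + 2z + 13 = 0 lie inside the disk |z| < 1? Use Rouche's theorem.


Step 1: On |z| = 1 the three terms have sizes |z^6| = 1^6 = 1, |2z| = 2*1 = 2, |13| = 13
Step 2: The dominant term is g(z) = 13; let h(z) = z^6 + 2z so f = g + h
Step 3: On |z| = 1: |g| = 13 and |h| <= 1 + 2 = 3
Step 4: Since 13 > 3, |h| < |g| on |z| = 1, so by Rouche f has the same number of zeros as g inside |z| < 1
Step 5: g(z) = 13 is a nonzero constant with no zeros inside |z| < 1. Answer = 0

0


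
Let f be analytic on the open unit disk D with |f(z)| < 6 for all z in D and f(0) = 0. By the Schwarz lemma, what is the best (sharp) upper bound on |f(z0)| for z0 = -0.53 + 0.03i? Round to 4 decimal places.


Step 1: g = f/6 maps D -> D with g(0) = 0, so by the Schwarz lemma |g(z)| <= |z|, i.e. |f(z)| <= 6|z|; this is sharp (f(z) = 6z).
Step 2: |z0|^2 = (-0.53)^2 + 0.03^2 = 0.2818
Step 3: |z0| = sqrt(0.2818) = 0.530848
Step 4: Best bound = 6 * |z0| = 6 * 0.530848 = 3.1851

3.1851


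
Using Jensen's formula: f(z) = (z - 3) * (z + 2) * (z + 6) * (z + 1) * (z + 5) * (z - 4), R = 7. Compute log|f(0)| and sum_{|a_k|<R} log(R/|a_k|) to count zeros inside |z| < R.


Jensen's formula: (1/2pi)*integral log|f(Re^it)|dt = log|f(0)| + sum_{|a_k|<R} log(R/|a_k|)
Step 1: f(0) = (-3) * 2 * 6 * 1 * 5 * (-4) = 720
Step 2: log|f(0)| = log|3| + log|-2| + log|-6| + log|-1| + log|-5| + log|4| = 6.5793
Step 3: Zeros inside |z| < 7: 3, -2, -6, -1, -5, 4
Step 4: Jensen sum = log(7/3) + log(7/2) + log(7/6) + log(7/1) + log(7/5) + log(7/4) = 5.0962
Step 5: n(R) = number of terms in the Jensen sum = count of zeros inside |z| < 7 = 6

6


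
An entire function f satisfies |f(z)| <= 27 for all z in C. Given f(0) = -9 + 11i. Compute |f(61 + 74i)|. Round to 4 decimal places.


Step 1: By Liouville's theorem, a bounded entire function is constant.
Step 2: f(z) = f(0) = -9 + 11i for all z.
Step 3: |f(w)| = |-9 + 11i| = sqrt(81 + 121)
Step 4: = 14.2127

14.2127


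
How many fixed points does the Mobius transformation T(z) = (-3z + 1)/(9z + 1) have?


Step 1: Fixed points satisfy T(z) = z
Step 2: 9z^2 + 4z - 1 = 0
Step 3: Discriminant = 4^2 - 4*9*(-1) = 52
Step 4: Number of fixed points = 2

2


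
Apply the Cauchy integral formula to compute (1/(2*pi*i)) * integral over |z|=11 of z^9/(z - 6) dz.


Step 1: f(z) = z^9, a = 6 is inside |z| = 11
Step 2: By Cauchy integral formula: (1/(2pi*i)) * integral = f(a)
Step 3: f(6) = 6^9 = 10077696

10077696


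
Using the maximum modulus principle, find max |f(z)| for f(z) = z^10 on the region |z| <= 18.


Step 1: On |z| = 18, |f(z)| = |z|^10 = 18^10
Step 2: By maximum modulus principle, maximum is on boundary.
Step 3: Maximum = 3570467226624 = 3570467226624

3570467226624


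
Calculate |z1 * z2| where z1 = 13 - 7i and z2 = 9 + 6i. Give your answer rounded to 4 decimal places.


Step 1: |z1| = sqrt(13^2 + (-7)^2) = sqrt(218)
Step 2: |z2| = sqrt(9^2 + 6^2) = sqrt(117)
Step 3: |z1*z2| = |z1|*|z2| = sqrt(218) * sqrt(117) = sqrt(218 * 117) = sqrt(25506)
Step 4: = 159.706

159.706


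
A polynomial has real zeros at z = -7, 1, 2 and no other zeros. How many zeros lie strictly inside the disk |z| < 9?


Step 1: Check each root:
  z = -7: |-7| = 7 < 9
  z = 1: |1| = 1 < 9
  z = 2: |2| = 2 < 9
Step 2: Count = 3

3


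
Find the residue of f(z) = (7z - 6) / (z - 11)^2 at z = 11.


Step 1: Pole of order 2 at z = 11
Step 2: Res = lim d/dz [(z - 11)^2 * f(z)] as z -> 11
Step 3: (z - 11)^2 * f(z) = 7z - 6
Step 4: d/dz[7z - 6] = 7

7


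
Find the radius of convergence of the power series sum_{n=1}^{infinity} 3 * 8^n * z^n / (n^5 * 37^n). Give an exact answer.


Step 1: General term a_n = 3 * 8^n / (n^5 * 37^n)
Step 2: By the root test, |a_n|^(1/n) = 3^(1/n) * 8 / (n^(5/n) * 37) -> 8/37 as n -> infinity (since 3^(1/n) -> 1 and n^(5/n) -> 1)
Step 3: R = 1/lim|a_n|^(1/n) = 37/8

37/8


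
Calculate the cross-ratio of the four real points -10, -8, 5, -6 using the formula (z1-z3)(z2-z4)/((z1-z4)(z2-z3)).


Step 1: (z1-z3)(z2-z4) = (-15) * (-2) = 30
Step 2: (z1-z4)(z2-z3) = (-4) * (-13) = 52
Step 3: Cross-ratio = 30/52 = 15/26

15/26


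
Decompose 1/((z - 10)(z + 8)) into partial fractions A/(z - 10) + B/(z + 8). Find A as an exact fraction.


Step 1: Multiply both sides by (z - 10) and set z = 10
Step 2: A = 1 / (10 + 8)
Step 3: A = 1 / 18
Step 4: A = 1/18

1/18


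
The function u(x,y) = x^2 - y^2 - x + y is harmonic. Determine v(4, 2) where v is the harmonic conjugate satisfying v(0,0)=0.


Step 1: v_x = -u_y = 2y - 1
Step 2: v_y = u_x = 2x - 1
Step 3: v = 2xy - x - y + C
Step 4: v(0,0) = 0 => C = 0
Step 5: v(4, 2) = 10

10


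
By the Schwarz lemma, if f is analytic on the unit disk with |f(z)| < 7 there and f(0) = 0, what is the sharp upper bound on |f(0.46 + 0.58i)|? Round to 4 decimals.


Step 1: g = f/7 maps D -> D with g(0) = 0, so by the Schwarz lemma |g(z)| <= |z|, i.e. |f(z)| <= 7|z|; this is sharp (f(z) = 7z).
Step 2: |z0|^2 = 0.46^2 + 0.58^2 = 0.548
Step 3: |z0| = sqrt(0.548) = 0.74027
Step 4: Best bound = 7 * |z0| = 7 * 0.74027 = 5.1819

5.1819


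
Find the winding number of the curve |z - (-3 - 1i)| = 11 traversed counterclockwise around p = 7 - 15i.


Step 1: Center c = (-3, -1), radius = 11
Step 2: |p - c|^2 = 10^2 + (-14)^2 = 296
Step 3: r^2 = 121
Step 4: |p-c| > r so winding number = 0

0


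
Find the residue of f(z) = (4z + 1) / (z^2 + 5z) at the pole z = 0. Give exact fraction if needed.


Step 1: Q(z) = z^2 + 5z = (z)(z + 5)
Step 2: Q'(z) = 2z + 5
Step 3: Q'(0) = 5, P(0) = 1
Step 4: Res = P(0)/Q'(0) = 1/5 = 1/5

1/5


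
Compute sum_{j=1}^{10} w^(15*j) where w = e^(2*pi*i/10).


Step 1: The sum sum_{j=1}^{n} w^(k*j) equals n if n | k, else 0.
Step 2: Here n = 10, k = 15
Step 3: Does n divide k? 10 | 15 -> False
Step 4: Sum = 0

0


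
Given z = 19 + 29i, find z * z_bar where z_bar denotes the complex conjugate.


Step 1: conj(z) = 19 - 29i
Step 2: z * conj(z) = 19^2 + 29^2
Step 3: = 361 + 841 = 1202

1202


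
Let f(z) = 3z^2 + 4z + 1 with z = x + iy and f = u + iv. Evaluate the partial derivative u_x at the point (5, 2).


Step 1: f(z) = 3(x+iy)^2 + 4(x+iy) + 1
Step 2: u = 3(x^2 - y^2) + 4x + 1
Step 3: u_x = 6x + 4
Step 4: At (5, 2): u_x = 30 + 4 = 34

34


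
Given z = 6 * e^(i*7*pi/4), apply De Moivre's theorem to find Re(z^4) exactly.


Step 1: By De Moivre's theorem, z^4 = 6^4 * e^(i*4*7*pi/4) = 1296 * (cos(7*pi) + i*sin(7*pi))
Step 2: |z|^4 = 6^4 = 1296
Step 3: Reduce the angle mod 2*pi: 7*pi - 6*pi = pi
Step 4: cos(pi) = -1
Step 5: Re(z^4) = 1296 * (-1) = -1296

-1296


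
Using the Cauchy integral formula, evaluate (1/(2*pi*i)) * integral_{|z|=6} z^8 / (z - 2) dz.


Step 1: f(z) = z^8, a = 2 is inside |z| = 6
Step 2: By Cauchy integral formula: (1/(2pi*i)) * integral = f(a)
Step 3: f(2) = 2^8 = 256

256


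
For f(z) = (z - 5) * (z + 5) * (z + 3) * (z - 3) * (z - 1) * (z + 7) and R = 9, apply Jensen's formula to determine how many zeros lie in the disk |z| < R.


Jensen's formula: (1/2pi)*integral log|f(Re^it)|dt = log|f(0)| + sum_{|a_k|<R} log(R/|a_k|)
Step 1: f(0) = (-5) * 5 * 3 * (-3) * (-1) * 7 = -1575
Step 2: log|f(0)| = log|5| + log|-5| + log|-3| + log|3| + log|1| + log|-7| = 7.362
Step 3: Zeros inside |z| < 9: 5, -5, -3, 3, 1, -7
Step 4: Jensen sum = log(9/5) + log(9/5) + log(9/3) + log(9/3) + log(9/1) + log(9/7) = 5.8213
Step 5: n(R) = number of terms in the Jensen sum = count of zeros inside |z| < 9 = 6

6


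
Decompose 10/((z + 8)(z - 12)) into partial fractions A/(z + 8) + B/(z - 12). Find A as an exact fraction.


Step 1: Multiply both sides by (z + 8) and set z = -8
Step 2: A = 10 / (-8 - 12)
Step 3: A = 10 / (-20)
Step 4: A = -1/2

-1/2


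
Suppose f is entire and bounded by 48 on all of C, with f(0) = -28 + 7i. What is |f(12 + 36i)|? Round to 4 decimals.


Step 1: By Liouville's theorem, a bounded entire function is constant.
Step 2: f(z) = f(0) = -28 + 7i for all z.
Step 3: |f(w)| = |-28 + 7i| = sqrt(784 + 49)
Step 4: = 28.8617

28.8617


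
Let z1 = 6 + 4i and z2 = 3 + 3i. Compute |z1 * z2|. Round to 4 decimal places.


Step 1: |z1| = sqrt(6^2 + 4^2) = sqrt(52)
Step 2: |z2| = sqrt(3^2 + 3^2) = sqrt(18)
Step 3: |z1*z2| = |z1|*|z2| = sqrt(52) * sqrt(18) = sqrt(52 * 18) = sqrt(936)
Step 4: = 30.5941

30.5941
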